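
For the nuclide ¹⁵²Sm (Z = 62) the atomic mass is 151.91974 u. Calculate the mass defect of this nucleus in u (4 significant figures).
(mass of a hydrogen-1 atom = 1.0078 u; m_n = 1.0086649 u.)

With 62 protons and 90 neutrons (A = 152):
Σm = 62·m(¹H) + 90·m_n = 62.4836 + 90.7798410 = 153.2634410 u
Mass defect Δm = 153.2634410 − 151.91974 = 1.3437010 u

1.344 u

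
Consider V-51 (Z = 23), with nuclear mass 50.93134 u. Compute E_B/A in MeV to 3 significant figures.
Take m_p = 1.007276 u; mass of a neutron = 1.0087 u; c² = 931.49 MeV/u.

8.76 MeV/nucleon

Z = 23, so N = A − Z = 51 − 23 = 28.
Total constituent mass: 23 × 1.007276 + 28 × 1.0087 = 51.410948 u
Mass defect Δm = 51.410948 − 50.93134 = 0.479608 u
Binding energy = Δm·c² = 0.479608 × 931.49 MeV/u = 446.750 MeV
BE/A = 446.750 MeV / 51 = 8.760 MeV/nucleon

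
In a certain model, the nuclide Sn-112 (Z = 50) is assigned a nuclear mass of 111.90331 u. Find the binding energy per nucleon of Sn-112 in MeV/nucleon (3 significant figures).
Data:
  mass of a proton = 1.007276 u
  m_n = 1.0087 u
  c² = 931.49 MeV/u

8.32 MeV/nucleon

Mass of separated nucleons = 50(1.007276) + 62(1.0087) = 50.363800 + 62.5394 = 112.903200 u
Δm = 112.903200 − 111.90331 = 0.999890 u
Converting to energy: 0.999890 u × 931.49 MeV/u = 931.388 MeV
Dividing by A = 112 gives 8.316 MeV per nucleon.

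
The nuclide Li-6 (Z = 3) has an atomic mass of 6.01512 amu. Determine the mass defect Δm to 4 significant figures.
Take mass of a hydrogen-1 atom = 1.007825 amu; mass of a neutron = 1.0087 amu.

Z = 3, so N = A − Z = 6 − 3 = 3.
Mass of separated nucleons = 3(1.007825) + 3(1.0087) = 3.023475 + 3.0261 = 6.049575 amu
Δm = 6.049575 − 6.01512 = 0.034455 amu

0.03446 amu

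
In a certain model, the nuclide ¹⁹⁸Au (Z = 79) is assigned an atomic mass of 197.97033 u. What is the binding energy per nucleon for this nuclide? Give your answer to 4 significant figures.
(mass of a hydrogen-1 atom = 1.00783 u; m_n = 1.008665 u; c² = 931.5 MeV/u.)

Total constituent mass: 79 × 1.00783 + 119 × 1.008665 = 199.649705 u
Δm = 199.649705 − 197.97033 = 1.679375 u
Binding energy = Δm·c² = 1.679375 × 931.5 MeV/u = 1564.34 MeV
Per nucleon: 1564.34 / 198 = 7.901 MeV

7.901 MeV/nucleon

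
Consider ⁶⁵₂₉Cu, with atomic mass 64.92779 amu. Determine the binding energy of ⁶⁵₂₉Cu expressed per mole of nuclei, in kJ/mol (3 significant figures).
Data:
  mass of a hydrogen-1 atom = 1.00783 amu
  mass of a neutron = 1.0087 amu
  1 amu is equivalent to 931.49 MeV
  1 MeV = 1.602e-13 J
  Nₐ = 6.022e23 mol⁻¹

5.50e+10 kJ/mol

With 29 protons and 36 neutrons (A = 65):
Σm = 29·m(¹H) + 36·m_n = 29.22707 + 36.3132 = 65.54027 amu
Mass defect Δm = 65.54027 − 64.92779 = 0.61248 amu
E_B = 0.61248 × 931.49 = 570.519 MeV
Per nucleus in joules: 570.519 MeV × 1.602e-13 J/MeV = 9.1397e-11 J
Per mole: 9.1397e-11 J × 6.022e23 mol⁻¹ = 5.5039e+13 J/mol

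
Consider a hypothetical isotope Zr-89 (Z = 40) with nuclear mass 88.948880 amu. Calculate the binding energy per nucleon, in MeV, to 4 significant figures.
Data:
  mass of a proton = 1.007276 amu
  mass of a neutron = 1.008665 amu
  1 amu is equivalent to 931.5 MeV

Mass of separated nucleons = 40(1.007276) + 49(1.008665) = 40.291040 + 49.424585 = 89.715625 amu
The mass defect is 89.715625 − 88.948880 = 0.766745 amu.
Converting to energy: 0.766745 amu × 931.5 MeV/amu = 714.223 MeV
BE/A = 714.223 MeV / 89 = 8.025 MeV/nucleon

8.025 MeV/nucleon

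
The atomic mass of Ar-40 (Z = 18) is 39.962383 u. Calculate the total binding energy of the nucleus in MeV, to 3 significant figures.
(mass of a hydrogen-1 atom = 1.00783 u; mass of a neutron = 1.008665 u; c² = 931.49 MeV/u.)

With 18 protons and 22 neutrons (A = 40):
Total constituent mass: 18 × 1.00783 + 22 × 1.008665 = 40.331570 u
Mass defect Δm = 40.331570 − 39.962383 = 0.369187 u
E_B = 0.369187 × 931.49 = 343.894 MeV

344 MeV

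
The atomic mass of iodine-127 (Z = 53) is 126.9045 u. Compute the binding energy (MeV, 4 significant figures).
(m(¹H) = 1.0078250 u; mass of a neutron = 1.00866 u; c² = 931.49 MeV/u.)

1072 MeV

Z = 53, so N = A − Z = 127 − 53 = 74.
Total constituent mass: 53 × 1.0078250 + 74 × 1.00866 = 128.0555650 u
The mass defect is 128.0555650 − 126.9045 = 1.1510650 u.
E_B = 1.1510650 × 931.49 = 1072.21 MeV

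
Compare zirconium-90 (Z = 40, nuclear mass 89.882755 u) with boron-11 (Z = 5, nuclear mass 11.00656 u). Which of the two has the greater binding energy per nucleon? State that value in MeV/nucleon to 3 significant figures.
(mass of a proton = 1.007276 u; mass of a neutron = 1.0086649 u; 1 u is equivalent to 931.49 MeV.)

zirconium-90: Σm = 40(1.007276) + 50(1.0086649) = 90.7242850 u; Δm = 0.8415300 u; E_B = 783.88 MeV; E_B/A = 8.710 MeV
boron-11: Σm = 5(1.007276) + 6(1.0086649) = 11.0883694 u; Δm = 0.0818094 u; E_B = 76.205 MeV; E_B/A = 6.928 MeV
zirconium-90 has the higher binding energy per nucleon, so it is the more tightly bound nucleus.

zirconium-90; 8.71 MeV/nucleon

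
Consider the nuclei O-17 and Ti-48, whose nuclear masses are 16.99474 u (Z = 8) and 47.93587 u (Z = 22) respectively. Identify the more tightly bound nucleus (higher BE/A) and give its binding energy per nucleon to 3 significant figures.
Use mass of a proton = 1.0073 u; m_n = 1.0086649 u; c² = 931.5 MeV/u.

Ti-48; 8.73 MeV/nucleon

O-17: Σm = 8(1.0073) + 9(1.0086649) = 17.1363841 u; Δm = 0.1416441 u; E_B = 131.94 MeV; E_B/A = 7.761 MeV
Ti-48: Σm = 22(1.0073) + 26(1.0086649) = 48.3858874 u; Δm = 0.4500174 u; E_B = 419.19 MeV; E_B/A = 8.733 MeV
Ti-48 has the higher binding energy per nucleon, so it is the more tightly bound nucleus.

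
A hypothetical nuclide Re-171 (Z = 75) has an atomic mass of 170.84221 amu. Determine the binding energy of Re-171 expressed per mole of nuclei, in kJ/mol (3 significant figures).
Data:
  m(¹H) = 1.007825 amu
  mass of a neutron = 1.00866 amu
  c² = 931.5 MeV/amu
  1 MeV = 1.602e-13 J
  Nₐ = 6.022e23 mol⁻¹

1.42e+11 kJ/mol

Z = 75, so N = A − Z = 171 − 75 = 96.
Σm = 75·m(¹H) + 96·m_n = 75.586875 + 96.83136 = 172.418235 amu
Δm = 172.418235 − 170.84221 = 1.576025 amu
Converting to energy: 1.576025 amu × 931.5 MeV/amu = 1468.07 MeV
Per nucleus in joules: 1468.07 MeV × 1.602e-13 J/MeV = 2.3518e-10 J
Per mole: 2.3518e-10 J × 6.022e23 mol⁻¹ = 1.4163e+14 J/mol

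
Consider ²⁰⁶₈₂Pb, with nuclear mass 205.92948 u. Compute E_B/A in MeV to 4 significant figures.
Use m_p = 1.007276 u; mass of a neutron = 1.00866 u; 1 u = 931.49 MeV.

The nucleus contains 82 protons and 206 − 82 = 124 neutrons.
Mass of separated nucleons = 82(1.007276) + 124(1.00866) = 82.596632 + 125.07384 = 207.670472 u
Δm = 207.670472 − 205.92948 = 1.740992 u
Converting to energy: 1.740992 u × 931.49 MeV/u = 1621.72 MeV
Dividing by A = 206 gives 7.872 MeV per nucleon.

7.872 MeV/nucleon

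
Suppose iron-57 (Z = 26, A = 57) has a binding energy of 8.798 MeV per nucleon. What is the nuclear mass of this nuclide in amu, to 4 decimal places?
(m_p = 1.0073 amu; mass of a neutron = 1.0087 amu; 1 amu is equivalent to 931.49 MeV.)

56.9211 amu

Total binding energy = 57 × 8.798 = 501.486 MeV
Mass defect = 501.486 MeV / (931.49 MeV/amu) = 0.538370 amu
Constituent mass = 26(1.0073) + 31(1.0087) = 57.4595 amu
Nuclear mass = 57.4595 − 0.538370 = 56.921130 amu ≈ 56.9211 amu (to 4 decimal places)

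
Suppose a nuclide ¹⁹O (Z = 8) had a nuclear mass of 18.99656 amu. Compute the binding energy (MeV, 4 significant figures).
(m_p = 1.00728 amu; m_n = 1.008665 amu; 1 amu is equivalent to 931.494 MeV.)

146.2 MeV

The nucleus contains 8 protons and 19 − 8 = 11 neutrons.
Mass of separated nucleons = 8(1.00728) + 11(1.008665) = 8.05824 + 11.095315 = 19.153555 amu
Δm = 19.153555 − 18.99656 = 0.156995 amu
E_B = 0.156995 × 931.494 = 146.240 MeV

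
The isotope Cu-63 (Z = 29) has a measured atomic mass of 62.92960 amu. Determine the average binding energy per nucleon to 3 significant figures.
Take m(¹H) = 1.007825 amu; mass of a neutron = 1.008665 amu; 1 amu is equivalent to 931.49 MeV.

Mass of separated nucleons = 29(1.007825) + 34(1.008665) = 29.226925 + 34.294610 = 63.521535 amu
Mass defect Δm = 63.521535 − 62.92960 = 0.591935 amu
Converting to energy: 0.591935 amu × 931.49 MeV/amu = 551.382 MeV
BE/A = 551.382 MeV / 63 = 8.752 MeV/nucleon

8.75 MeV/nucleon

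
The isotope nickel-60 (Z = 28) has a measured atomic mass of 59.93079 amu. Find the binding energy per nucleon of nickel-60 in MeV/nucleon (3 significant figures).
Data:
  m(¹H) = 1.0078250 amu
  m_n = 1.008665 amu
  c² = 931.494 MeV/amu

8.78 MeV/nucleon

Σm = 28·m(¹H) + 32·m_n = 28.2191000 + 32.277280 = 60.4963800 amu
The mass defect is 60.4963800 − 59.93079 = 0.5655900 amu.
E_B = 0.5655900 × 931.494 = 526.844 MeV
Dividing by A = 60 gives 8.781 MeV per nucleon.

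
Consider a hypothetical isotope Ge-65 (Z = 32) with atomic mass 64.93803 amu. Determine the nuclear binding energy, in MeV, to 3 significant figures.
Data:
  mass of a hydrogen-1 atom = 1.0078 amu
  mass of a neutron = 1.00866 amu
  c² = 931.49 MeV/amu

With 32 protons and 33 neutrons (A = 65):
Mass of separated nucleons = 32(1.0078) + 33(1.00866) = 32.2496 + 33.28578 = 65.53538 amu
Mass defect Δm = 65.53538 − 64.93803 = 0.59735 amu
Converting to energy: 0.59735 amu × 931.49 MeV/amu = 556.426 MeV

556 MeV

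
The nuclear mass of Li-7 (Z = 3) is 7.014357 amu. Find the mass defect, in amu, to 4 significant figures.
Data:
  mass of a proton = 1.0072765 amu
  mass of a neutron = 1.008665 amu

With 3 protons and 4 neutrons (A = 7):
Σm = 3·m_p + 4·m_n = 3.0218295 + 4.034660 = 7.0564895 amu
Mass defect Δm = 7.0564895 − 7.014357 = 0.0421325 amu

0.04213 amu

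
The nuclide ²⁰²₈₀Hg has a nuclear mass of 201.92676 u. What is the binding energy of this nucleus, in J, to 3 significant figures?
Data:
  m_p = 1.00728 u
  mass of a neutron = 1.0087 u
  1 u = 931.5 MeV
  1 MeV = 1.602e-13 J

2.56e-10 J

With 80 protons and 122 neutrons (A = 202):
Σm = 80·m_p + 122·m_n = 80.58240 + 123.0614 = 203.64380 u
Mass defect Δm = 203.64380 − 201.92676 = 1.71704 u
E_B = 1.71704 × 931.5 = 1599.42 MeV
In joules: 1599.42 MeV × 1.602e-13 J/MeV = 2.5623e-10 J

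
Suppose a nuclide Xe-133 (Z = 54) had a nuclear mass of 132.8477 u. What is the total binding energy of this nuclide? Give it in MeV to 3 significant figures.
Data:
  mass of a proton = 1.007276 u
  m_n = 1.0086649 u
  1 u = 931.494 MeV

1150 MeV

With 54 protons and 79 neutrons (A = 133):
Mass of separated nucleons = 54(1.007276) + 79(1.0086649) = 54.392904 + 79.6845271 = 134.0774311 u
The mass defect is 134.0774311 − 132.8477 = 1.2297311 u.
Converting to energy: 1.2297311 u × 931.494 MeV/u = 1145.49 MeV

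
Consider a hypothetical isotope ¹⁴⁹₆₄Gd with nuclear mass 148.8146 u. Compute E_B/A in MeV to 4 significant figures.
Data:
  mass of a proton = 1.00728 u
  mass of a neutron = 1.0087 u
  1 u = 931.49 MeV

8.695 MeV/nucleon

Mass of separated nucleons = 64(1.00728) + 85(1.0087) = 64.46592 + 85.7395 = 150.20542 u
Δm = 150.20542 − 148.8146 = 1.39082 u
Converting to energy: 1.39082 u × 931.49 MeV/u = 1295.53 MeV
Dividing by A = 149 gives 8.695 MeV per nucleon.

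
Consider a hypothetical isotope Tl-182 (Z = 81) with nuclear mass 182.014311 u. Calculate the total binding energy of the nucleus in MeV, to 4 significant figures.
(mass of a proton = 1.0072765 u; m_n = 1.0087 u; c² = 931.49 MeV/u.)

1354 MeV

Mass of separated nucleons = 81(1.0072765) + 101(1.0087) = 81.5893965 + 101.8787 = 183.4680965 u
The mass defect is 183.4680965 − 182.014311 = 1.4537855 u.
E_B = 1.4537855 × 931.49 = 1354.19 MeV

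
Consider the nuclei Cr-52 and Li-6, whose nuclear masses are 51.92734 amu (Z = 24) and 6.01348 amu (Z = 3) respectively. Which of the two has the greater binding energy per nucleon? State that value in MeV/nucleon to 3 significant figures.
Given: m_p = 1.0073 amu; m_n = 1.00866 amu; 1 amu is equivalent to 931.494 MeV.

Cr-52: Σm = 24(1.0073) + 28(1.00866) = 52.41768 amu; Δm = 0.49034 amu; E_B = 456.75 MeV; E_B/A = 8.784 MeV
Li-6: Σm = 3(1.0073) + 3(1.00866) = 6.04788 amu; Δm = 0.03440 amu; E_B = 32.043 MeV; E_B/A = 5.341 MeV
Cr-52 has the higher binding energy per nucleon, so it is the more tightly bound nucleus.

Cr-52; 8.78 MeV/nucleon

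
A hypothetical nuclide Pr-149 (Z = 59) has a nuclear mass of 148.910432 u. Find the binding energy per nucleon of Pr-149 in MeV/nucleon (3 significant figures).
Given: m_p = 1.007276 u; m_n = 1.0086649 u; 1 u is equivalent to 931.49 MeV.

With 59 protons and 90 neutrons (A = 149):
Mass of separated nucleons = 59(1.007276) + 90(1.0086649) = 59.429284 + 90.7798410 = 150.2091250 u
Δm = 150.2091250 − 148.910432 = 1.2986930 u
E_B = 1.2986930 × 931.49 = 1209.72 MeV
Per nucleon: 1209.72 / 149 = 8.119 MeV

8.12 MeV/nucleon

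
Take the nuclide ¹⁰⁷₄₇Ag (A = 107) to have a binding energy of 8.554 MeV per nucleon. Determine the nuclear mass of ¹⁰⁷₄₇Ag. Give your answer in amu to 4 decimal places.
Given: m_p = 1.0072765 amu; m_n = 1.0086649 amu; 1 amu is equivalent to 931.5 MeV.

106.8793 amu

Total binding energy = 107 × 8.554 = 915.278 MeV
Mass defect = 915.278 MeV / (931.5 MeV/amu) = 0.982585 amu
Constituent mass = 47(1.0072765) + 60(1.0086649) = 107.8618895 amu
Nuclear mass = 107.8618895 − 0.982585 = 106.8793045 amu ≈ 106.8793 amu (to 4 decimal places)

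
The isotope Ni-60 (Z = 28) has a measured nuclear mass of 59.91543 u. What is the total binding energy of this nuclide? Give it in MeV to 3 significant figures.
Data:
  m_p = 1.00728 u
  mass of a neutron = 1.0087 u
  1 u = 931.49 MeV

The nucleus contains 28 protons and 60 − 28 = 32 neutrons.
Mass of separated nucleons = 28(1.00728) + 32(1.0087) = 28.20384 + 32.2784 = 60.48224 u
The mass defect is 60.48224 − 59.91543 = 0.56681 u.
Binding energy = Δm·c² = 0.56681 × 931.49 MeV/u = 527.978 MeV

528 MeV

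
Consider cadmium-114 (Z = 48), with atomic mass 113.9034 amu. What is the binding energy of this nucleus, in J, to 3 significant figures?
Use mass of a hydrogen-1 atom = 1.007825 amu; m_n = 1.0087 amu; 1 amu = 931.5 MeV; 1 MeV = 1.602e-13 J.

1.56e-10 J

The nucleus contains 48 protons and 114 − 48 = 66 neutrons.
Total constituent mass: 48 × 1.007825 + 66 × 1.0087 = 114.949800 amu
Mass defect Δm = 114.949800 − 113.9034 = 1.046400 amu
E_B = 1.046400 × 931.5 = 974.722 MeV
In joules: 974.722 MeV × 1.602e-13 J/MeV = 1.5615e-10 J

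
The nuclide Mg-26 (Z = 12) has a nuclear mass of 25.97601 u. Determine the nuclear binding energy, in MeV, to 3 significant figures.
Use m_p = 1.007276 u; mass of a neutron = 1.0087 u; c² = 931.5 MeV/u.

217 MeV

Mass of separated nucleons = 12(1.007276) + 14(1.0087) = 12.087312 + 14.1218 = 26.209112 u
Δm = 26.209112 − 25.97601 = 0.233102 u
Converting to energy: 0.233102 u × 931.5 MeV/u = 217.135 MeV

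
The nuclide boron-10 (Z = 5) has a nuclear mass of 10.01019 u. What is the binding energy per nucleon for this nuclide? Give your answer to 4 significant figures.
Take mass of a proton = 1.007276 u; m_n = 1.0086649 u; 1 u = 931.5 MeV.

6.475 MeV/nucleon

Z = 5, so N = A − Z = 10 − 5 = 5.
Σm = 5·m_p + 5·m_n = 5.036380 + 5.0433245 = 10.0797045 u
Mass defect Δm = 10.0797045 − 10.01019 = 0.0695145 u
Binding energy = Δm·c² = 0.0695145 × 931.5 MeV/u = 64.7528 MeV
BE/A = 64.7528 MeV / 10 = 6.475 MeV/nucleon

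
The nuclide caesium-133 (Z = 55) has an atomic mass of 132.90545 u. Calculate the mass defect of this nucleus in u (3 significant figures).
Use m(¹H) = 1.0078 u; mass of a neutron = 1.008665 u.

1.20 u

With 55 protons and 78 neutrons (A = 133):
Total constituent mass: 55 × 1.0078 + 78 × 1.008665 = 134.104870 u
The mass defect is 134.104870 − 132.90545 = 1.199420 u.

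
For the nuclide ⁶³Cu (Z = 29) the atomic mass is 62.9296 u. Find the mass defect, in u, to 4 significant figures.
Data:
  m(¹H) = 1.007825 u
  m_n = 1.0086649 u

The nucleus contains 29 protons and 63 − 29 = 34 neutrons.
Σm = 29·m(¹H) + 34·m_n = 29.226925 + 34.2946066 = 63.5215316 u
Δm = 63.5215316 − 62.9296 = 0.5919316 u

0.5919 u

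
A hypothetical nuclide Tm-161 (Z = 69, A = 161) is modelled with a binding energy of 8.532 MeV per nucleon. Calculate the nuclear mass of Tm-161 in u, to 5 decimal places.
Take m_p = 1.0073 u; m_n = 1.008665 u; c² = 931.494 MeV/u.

160.82620 u

Total binding energy = 161 × 8.532 = 1373.652 MeV
Mass defect = 1373.652 MeV / (931.494 MeV/u) = 1.4746762 u
Constituent mass = 69(1.0073) + 92(1.008665) = 162.300880 u
Nuclear mass = 162.300880 − 1.4746762 = 160.8262038 u ≈ 160.82620 u (to 5 decimal places)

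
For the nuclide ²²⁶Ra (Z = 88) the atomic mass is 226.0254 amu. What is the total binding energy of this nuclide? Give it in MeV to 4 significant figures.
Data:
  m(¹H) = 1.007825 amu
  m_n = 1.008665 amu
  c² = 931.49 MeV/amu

Z = 88, so N = A − Z = 226 − 88 = 138.
Mass of separated nucleons = 88(1.007825) + 138(1.008665) = 88.688600 + 139.195770 = 227.884370 amu
Mass defect Δm = 227.884370 − 226.0254 = 1.858970 amu
Converting to energy: 1.858970 amu × 931.49 MeV/amu = 1731.61 MeV

1732 MeV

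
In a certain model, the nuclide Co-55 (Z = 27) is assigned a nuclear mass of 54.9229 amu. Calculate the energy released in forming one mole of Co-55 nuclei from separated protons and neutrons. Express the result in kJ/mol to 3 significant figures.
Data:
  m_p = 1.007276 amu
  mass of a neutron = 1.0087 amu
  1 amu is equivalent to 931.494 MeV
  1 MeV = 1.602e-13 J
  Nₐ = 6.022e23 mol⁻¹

4.65e+10 kJ/mol

Mass of separated nucleons = 27(1.007276) + 28(1.0087) = 27.196452 + 28.2436 = 55.440052 amu
Mass defect Δm = 55.440052 − 54.9229 = 0.517152 amu
Converting to energy: 0.517152 amu × 931.494 MeV/amu = 481.724 MeV
Per nucleus in joules: 481.724 MeV × 1.602e-13 J/MeV = 7.7172e-11 J
Per mole: 7.7172e-11 J × 6.022e23 mol⁻¹ = 4.6473e+13 J/mol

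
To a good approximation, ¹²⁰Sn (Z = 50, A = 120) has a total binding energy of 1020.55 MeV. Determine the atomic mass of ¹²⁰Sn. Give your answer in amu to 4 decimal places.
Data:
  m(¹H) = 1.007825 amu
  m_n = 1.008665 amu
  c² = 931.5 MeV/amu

Mass defect = 1020.55 MeV / (931.5 MeV/amu) = 1.095598 amu
Constituent mass = 50(1.007825) + 70(1.008665) = 120.997800 amu
Atomic mass = 120.997800 − 1.095598 = 119.902202 amu ≈ 119.9022 amu (to 4 decimal places)

119.9022 amu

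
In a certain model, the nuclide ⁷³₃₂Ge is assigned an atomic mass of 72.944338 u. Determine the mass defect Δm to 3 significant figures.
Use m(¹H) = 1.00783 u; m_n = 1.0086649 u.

Σm = 32·m(¹H) + 41·m_n = 32.25056 + 41.3552609 = 73.6058209 u
Δm = 73.6058209 − 72.944338 = 0.6614829 u

0.661 u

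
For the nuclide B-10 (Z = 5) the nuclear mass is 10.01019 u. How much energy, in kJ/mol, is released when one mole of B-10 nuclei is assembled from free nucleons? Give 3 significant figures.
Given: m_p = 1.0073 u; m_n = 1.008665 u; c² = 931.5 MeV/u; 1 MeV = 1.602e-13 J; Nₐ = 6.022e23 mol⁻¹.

6.26e+09 kJ/mol

With 5 protons and 5 neutrons (A = 10):
Σm = 5·m_p + 5·m_n = 5.0365 + 5.043325 = 10.079825 u
Δm = 10.079825 − 10.01019 = 0.069635 u
Binding energy = Δm·c² = 0.069635 × 931.5 MeV/u = 64.8650 MeV
Per nucleus in joules: 64.8650 MeV × 1.602e-13 J/MeV = 1.0391e-11 J
Per mole: 1.0391e-11 J × 6.022e23 mol⁻¹ = 6.2575e+12 J/mol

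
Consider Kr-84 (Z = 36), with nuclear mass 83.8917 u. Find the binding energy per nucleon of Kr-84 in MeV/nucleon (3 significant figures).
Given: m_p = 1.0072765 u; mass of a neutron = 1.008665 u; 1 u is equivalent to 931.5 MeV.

8.72 MeV/nucleon

Mass of separated nucleons = 36(1.0072765) + 48(1.008665) = 36.2619540 + 48.415920 = 84.6778740 u
Δm = 84.6778740 − 83.8917 = 0.7861740 u
Converting to energy: 0.7861740 u × 931.5 MeV/u = 732.321 MeV
Dividing by A = 84 gives 8.718 MeV per nucleon.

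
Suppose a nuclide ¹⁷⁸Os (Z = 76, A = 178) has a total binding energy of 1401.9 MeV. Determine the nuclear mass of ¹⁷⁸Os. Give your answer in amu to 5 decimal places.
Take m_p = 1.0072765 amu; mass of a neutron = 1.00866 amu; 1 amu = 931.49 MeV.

Mass defect = 1401.9 MeV / (931.49 MeV/amu) = 1.5050081 amu
Constituent mass = 76(1.0072765) + 102(1.00866) = 179.4363340 amu
Nuclear mass = 179.4363340 − 1.5050081 = 177.9313259 amu ≈ 177.93133 amu (to 5 decimal places)

177.93133 amu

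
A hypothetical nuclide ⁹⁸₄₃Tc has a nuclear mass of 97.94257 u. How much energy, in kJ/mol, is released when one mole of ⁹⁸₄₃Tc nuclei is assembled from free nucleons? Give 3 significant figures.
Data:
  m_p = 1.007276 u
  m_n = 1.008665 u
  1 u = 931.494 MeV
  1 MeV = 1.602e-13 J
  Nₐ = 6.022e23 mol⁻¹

7.61e+10 kJ/mol

The nucleus contains 43 protons and 98 − 43 = 55 neutrons.
Σm = 43·m_p + 55·m_n = 43.312868 + 55.476575 = 98.789443 u
Δm = 98.789443 − 97.94257 = 0.846873 u
E_B = 0.846873 × 931.494 = 788.857 MeV
Per nucleus in joules: 788.857 MeV × 1.602e-13 J/MeV = 1.2637e-10 J
Per mole: 1.2637e-10 J × 6.022e23 mol⁻¹ = 7.6100e+13 J/mol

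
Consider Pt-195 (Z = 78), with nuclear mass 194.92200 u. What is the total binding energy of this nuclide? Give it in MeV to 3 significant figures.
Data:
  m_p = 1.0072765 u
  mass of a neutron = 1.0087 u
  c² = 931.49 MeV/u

1550 MeV

Σm = 78·m_p + 117·m_n = 78.5675670 + 118.0179 = 196.5854670 u
Δm = 196.5854670 − 194.92200 = 1.6634670 u
E_B = 1.6634670 × 931.49 = 1549.50 MeV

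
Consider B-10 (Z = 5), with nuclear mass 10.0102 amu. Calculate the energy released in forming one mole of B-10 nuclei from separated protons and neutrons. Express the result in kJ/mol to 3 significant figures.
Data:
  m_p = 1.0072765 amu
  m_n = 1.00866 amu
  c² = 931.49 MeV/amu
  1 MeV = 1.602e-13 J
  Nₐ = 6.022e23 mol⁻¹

Mass of separated nucleons = 5(1.0072765) + 5(1.00866) = 5.0363825 + 5.04330 = 10.0796825 amu
Mass defect Δm = 10.0796825 − 10.0102 = 0.0694825 amu
E_B = 0.0694825 × 931.49 = 64.7223 MeV
Per nucleus in joules: 64.7223 MeV × 1.602e-13 J/MeV = 1.0369e-11 J
Per mole: 1.0369e-11 J × 6.022e23 mol⁻¹ = 6.2442e+12 J/mol

6.24e+09 kJ/mol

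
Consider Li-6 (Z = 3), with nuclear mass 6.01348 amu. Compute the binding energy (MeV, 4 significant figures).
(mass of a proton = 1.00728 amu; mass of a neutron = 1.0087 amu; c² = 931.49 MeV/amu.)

With 3 protons and 3 neutrons (A = 6):
Σm = 3·m_p + 3·m_n = 3.02184 + 3.0261 = 6.04794 amu
Mass defect Δm = 6.04794 − 6.01348 = 0.03446 amu
E_B = 0.03446 × 931.49 = 32.0991 MeV

32.10 MeV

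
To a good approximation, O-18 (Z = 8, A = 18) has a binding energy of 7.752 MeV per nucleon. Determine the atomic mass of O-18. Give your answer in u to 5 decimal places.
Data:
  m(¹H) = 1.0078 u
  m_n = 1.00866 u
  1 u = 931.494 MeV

Total binding energy = 18 × 7.752 = 139.536 MeV
Mass defect = 139.536 MeV / (931.494 MeV/u) = 0.1497981 u
Constituent mass = 8(1.0078) + 10(1.00866) = 18.14900 u
Atomic mass = 18.14900 − 0.1497981 = 17.9992019 u ≈ 17.99920 u (to 5 decimal places)

17.99920 u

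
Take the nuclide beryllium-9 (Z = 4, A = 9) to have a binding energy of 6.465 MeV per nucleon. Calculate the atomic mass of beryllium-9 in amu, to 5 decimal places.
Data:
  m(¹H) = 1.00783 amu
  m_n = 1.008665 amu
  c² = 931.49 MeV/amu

9.01218 amu

Total binding energy = 9 × 6.465 = 58.185 MeV
Mass defect = 58.185 MeV / (931.49 MeV/amu) = 0.0624644 amu
Constituent mass = 4(1.00783) + 5(1.008665) = 9.074645 amu
Atomic mass = 9.074645 − 0.0624644 = 9.0121806 amu ≈ 9.01218 amu (to 5 decimal places)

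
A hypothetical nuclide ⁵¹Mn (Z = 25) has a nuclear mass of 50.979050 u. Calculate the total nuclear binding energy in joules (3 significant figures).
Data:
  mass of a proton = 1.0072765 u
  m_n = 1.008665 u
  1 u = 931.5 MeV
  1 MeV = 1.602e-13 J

6.39e-11 J

Z = 25, so N = A − Z = 51 − 25 = 26.
Mass of separated nucleons = 25(1.0072765) + 26(1.008665) = 25.1819125 + 26.225290 = 51.4072025 u
The mass defect is 51.4072025 − 50.979050 = 0.4281525 u.
Binding energy = Δm·c² = 0.4281525 × 931.5 MeV/u = 398.824 MeV
In joules: 398.824 MeV × 1.602e-13 J/MeV = 6.3892e-11 J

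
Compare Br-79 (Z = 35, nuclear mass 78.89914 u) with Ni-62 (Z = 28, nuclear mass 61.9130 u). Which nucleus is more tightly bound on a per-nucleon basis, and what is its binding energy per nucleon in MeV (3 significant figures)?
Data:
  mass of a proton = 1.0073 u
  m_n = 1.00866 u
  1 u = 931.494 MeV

Br-79: Σm = 35(1.0073) + 44(1.00866) = 79.63654 u; Δm = 0.73740 u; E_B = 686.88 MeV; E_B/A = 8.6947 MeV
Ni-62: Σm = 28(1.0073) + 34(1.00866) = 62.49884 u; Δm = 0.58584 u; E_B = 545.71 MeV; E_B/A = 8.802 MeV
Ni-62 has the higher binding energy per nucleon, so it is the more tightly bound nucleus.

Ni-62; 8.80 MeV/nucleon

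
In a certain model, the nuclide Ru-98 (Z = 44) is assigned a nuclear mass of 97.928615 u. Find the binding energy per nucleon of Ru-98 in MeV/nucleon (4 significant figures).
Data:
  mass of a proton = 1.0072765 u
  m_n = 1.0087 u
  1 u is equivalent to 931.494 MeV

8.187 MeV/nucleon

Σm = 44·m_p + 54·m_n = 44.3201660 + 54.4698 = 98.7899660 u
The mass defect is 98.7899660 − 97.928615 = 0.8613510 u.
Binding energy = Δm·c² = 0.8613510 × 931.494 MeV/u = 802.343 MeV
Dividing by A = 98 gives 8.187 MeV per nucleon.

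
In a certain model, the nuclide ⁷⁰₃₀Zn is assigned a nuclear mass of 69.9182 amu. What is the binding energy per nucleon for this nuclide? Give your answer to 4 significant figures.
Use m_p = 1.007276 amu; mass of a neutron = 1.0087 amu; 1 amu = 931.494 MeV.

Total constituent mass: 30 × 1.007276 + 40 × 1.0087 = 70.566280 amu
Mass defect Δm = 70.566280 − 69.9182 = 0.648080 amu
Binding energy = Δm·c² = 0.648080 × 931.494 MeV/amu = 603.683 MeV
Dividing by A = 70 gives 8.624 MeV per nucleon.

8.624 MeV/nucleon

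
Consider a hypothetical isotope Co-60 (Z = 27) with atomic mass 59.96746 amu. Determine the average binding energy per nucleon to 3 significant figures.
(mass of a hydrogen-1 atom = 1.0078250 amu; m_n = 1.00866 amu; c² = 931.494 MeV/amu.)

Total constituent mass: 27 × 1.0078250 + 33 × 1.00866 = 60.4970550 amu
Mass defect Δm = 60.4970550 − 59.96746 = 0.5295950 amu
E_B = 0.5295950 × 931.494 = 493.315 MeV
BE/A = 493.315 MeV / 60 = 8.222 MeV/nucleon

8.22 MeV/nucleon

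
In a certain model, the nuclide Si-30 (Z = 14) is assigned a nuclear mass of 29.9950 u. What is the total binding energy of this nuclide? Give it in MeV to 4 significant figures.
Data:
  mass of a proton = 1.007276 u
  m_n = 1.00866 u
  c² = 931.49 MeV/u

228.6 MeV

Z = 14, so N = A − Z = 30 − 14 = 16.
Σm = 14·m_p + 16·m_n = 14.101864 + 16.13856 = 30.240424 u
Δm = 30.240424 − 29.9950 = 0.245424 u
Binding energy = Δm·c² = 0.245424 × 931.49 MeV/u = 228.610 MeV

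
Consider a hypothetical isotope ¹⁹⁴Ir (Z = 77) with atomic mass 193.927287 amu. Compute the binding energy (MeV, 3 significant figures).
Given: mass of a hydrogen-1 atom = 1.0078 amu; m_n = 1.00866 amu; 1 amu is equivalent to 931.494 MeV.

1570 MeV

Σm = 77·m(¹H) + 117·m_n = 77.6006 + 118.01322 = 195.61382 amu
The mass defect is 195.61382 − 193.927287 = 1.686533 amu.
E_B = 1.686533 × 931.494 = 1571.00 MeV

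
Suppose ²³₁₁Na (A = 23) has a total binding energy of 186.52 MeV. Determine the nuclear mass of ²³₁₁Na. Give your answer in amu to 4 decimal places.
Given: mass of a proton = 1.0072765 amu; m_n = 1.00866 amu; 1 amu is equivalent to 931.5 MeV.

Mass defect = 186.52 MeV / (931.5 MeV/amu) = 0.200236 amu
Constituent mass = 11(1.0072765) + 12(1.00866) = 23.1839615 amu
Nuclear mass = 23.1839615 − 0.200236 = 22.9837255 amu ≈ 22.9837 amu (to 4 decimal places)

22.9837 amu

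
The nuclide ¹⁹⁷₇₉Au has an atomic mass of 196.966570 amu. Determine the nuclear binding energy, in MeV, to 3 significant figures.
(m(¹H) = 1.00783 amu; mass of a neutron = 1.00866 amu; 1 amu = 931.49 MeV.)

With 79 protons and 118 neutrons (A = 197):
Mass of separated nucleons = 79(1.00783) + 118(1.00866) = 79.61857 + 119.02188 = 198.64045 amu
Δm = 198.64045 − 196.966570 = 1.673880 amu
E_B = 1.673880 × 931.49 = 1559.20 MeV

1560 MeV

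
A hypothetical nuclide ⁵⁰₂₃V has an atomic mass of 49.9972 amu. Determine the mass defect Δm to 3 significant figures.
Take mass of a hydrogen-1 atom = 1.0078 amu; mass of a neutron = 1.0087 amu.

The nucleus contains 23 protons and 50 − 23 = 27 neutrons.
Total constituent mass: 23 × 1.0078 + 27 × 1.0087 = 50.4143 amu
Mass defect Δm = 50.4143 − 49.9972 = 0.4171 amu

0.417 amu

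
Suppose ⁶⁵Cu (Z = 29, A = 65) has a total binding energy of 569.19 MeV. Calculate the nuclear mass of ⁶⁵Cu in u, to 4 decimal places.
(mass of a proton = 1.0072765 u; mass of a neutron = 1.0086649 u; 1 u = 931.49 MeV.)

64.9119 u

Mass defect = 569.19 MeV / (931.49 MeV/u) = 0.611053 u
Constituent mass = 29(1.0072765) + 36(1.0086649) = 65.5229549 u
Nuclear mass = 65.5229549 − 0.611053 = 64.9119019 u ≈ 64.9119 u (to 4 decimal places)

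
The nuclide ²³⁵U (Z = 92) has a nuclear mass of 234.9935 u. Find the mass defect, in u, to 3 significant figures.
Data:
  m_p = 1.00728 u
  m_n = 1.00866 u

With 92 protons and 143 neutrons (A = 235):
Total constituent mass: 92 × 1.00728 + 143 × 1.00866 = 236.90814 u
Mass defect Δm = 236.90814 − 234.9935 = 1.91464 u

1.91 u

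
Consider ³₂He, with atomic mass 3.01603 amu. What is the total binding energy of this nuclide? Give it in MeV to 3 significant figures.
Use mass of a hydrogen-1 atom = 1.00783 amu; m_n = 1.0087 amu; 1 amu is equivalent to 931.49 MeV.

7.76 MeV

The nucleus contains 2 protons and 3 − 2 = 1 neutrons.
Mass of separated nucleons = 2(1.00783) + 1(1.0087) = 2.01566 + 1.0087 = 3.02436 amu
Mass defect Δm = 3.02436 − 3.01603 = 0.00833 amu
E_B = 0.00833 × 931.49 = 7.75931 MeV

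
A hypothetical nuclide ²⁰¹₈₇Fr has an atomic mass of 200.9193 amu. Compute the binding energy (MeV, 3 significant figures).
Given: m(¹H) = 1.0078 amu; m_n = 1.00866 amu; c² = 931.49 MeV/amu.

1630 MeV

The nucleus contains 87 protons and 201 − 87 = 114 neutrons.
Σm = 87·m(¹H) + 114·m_n = 87.6786 + 114.98724 = 202.66584 amu
Δm = 202.66584 − 200.9193 = 1.74654 amu
Binding energy = Δm·c² = 1.74654 × 931.49 MeV/amu = 1626.88 MeV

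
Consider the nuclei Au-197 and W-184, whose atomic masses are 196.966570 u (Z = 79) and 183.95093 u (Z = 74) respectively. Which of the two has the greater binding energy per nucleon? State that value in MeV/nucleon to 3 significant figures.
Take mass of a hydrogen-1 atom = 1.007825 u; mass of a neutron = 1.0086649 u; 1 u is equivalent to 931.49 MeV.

Au-197: Σm = 79(1.007825) + 118(1.0086649) = 198.6406332 u; Δm = 1.6740632 u; E_B = 1559.4 MeV; E_B/A = 7.916 MeV
W-184: Σm = 74(1.007825) + 110(1.0086649) = 185.5321890 u; Δm = 1.5812590 u; E_B = 1472.9 MeV; E_B/A = 8.005 MeV
W-184 has the higher binding energy per nucleon, so it is the more tightly bound nucleus.

W-184; 8.01 MeV/nucleon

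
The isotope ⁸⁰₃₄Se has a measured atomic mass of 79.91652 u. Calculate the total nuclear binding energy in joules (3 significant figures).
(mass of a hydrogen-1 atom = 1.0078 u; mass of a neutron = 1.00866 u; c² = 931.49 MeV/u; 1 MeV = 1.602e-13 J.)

1.11e-10 J

Z = 34, so N = A − Z = 80 − 34 = 46.
Mass of separated nucleons = 34(1.0078) + 46(1.00866) = 34.2652 + 46.39836 = 80.66356 u
Δm = 80.66356 − 79.91652 = 0.74704 u
Converting to energy: 0.74704 u × 931.49 MeV/u = 695.860 MeV
In joules: 695.860 MeV × 1.602e-13 J/MeV = 1.1148e-10 J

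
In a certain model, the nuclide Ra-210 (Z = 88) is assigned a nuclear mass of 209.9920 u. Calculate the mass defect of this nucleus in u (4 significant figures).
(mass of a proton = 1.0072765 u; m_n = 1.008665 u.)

The nucleus contains 88 protons and 210 − 88 = 122 neutrons.
Σm = 88·m_p + 122·m_n = 88.6403320 + 123.057130 = 211.6974620 u
Δm = 211.6974620 − 209.9920 = 1.7054620 u

1.705 u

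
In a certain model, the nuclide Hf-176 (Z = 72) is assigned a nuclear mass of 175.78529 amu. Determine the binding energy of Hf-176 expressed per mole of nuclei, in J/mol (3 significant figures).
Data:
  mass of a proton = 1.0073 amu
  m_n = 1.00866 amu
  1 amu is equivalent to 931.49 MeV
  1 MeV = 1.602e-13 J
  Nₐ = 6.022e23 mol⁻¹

Z = 72, so N = A − Z = 176 − 72 = 104.
Mass of separated nucleons = 72(1.0073) + 104(1.00866) = 72.5256 + 104.90064 = 177.42624 amu
Mass defect Δm = 177.42624 − 175.78529 = 1.64095 amu
Binding energy = Δm·c² = 1.64095 × 931.49 MeV/amu = 1528.53 MeV
Per nucleus in joules: 1528.53 MeV × 1.602e-13 J/MeV = 2.4487e-10 J
Per mole: 2.4487e-10 J × 6.022e23 mol⁻¹ = 1.4746e+14 J/mol

1.47e+14 J/mol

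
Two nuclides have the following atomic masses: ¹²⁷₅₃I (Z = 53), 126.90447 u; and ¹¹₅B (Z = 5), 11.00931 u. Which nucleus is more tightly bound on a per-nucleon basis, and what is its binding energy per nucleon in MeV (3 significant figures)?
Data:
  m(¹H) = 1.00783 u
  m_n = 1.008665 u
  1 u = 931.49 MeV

¹²⁷₅₃I; 8.45 MeV/nucleon

¹²⁷₅₃I: Σm = 53(1.00783) + 74(1.008665) = 128.056200 u; Δm = 1.151730 u; E_B = 1072.8 MeV; E_B/A = 8.447 MeV
¹¹₅B: Σm = 5(1.00783) + 6(1.008665) = 11.091140 u; Δm = 0.081830 u; E_B = 76.224 MeV; E_B/A = 6.929 MeV
¹²⁷₅₃I has the higher binding energy per nucleon, so it is the more tightly bound nucleus.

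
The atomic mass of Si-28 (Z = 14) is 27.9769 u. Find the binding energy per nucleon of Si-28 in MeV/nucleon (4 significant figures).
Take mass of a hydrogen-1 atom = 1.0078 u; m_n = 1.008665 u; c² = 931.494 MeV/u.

Total constituent mass: 14 × 1.0078 + 14 × 1.008665 = 28.230510 u
Δm = 28.230510 − 27.9769 = 0.253610 u
Converting to energy: 0.253610 u × 931.494 MeV/u = 236.236 MeV
Per nucleon: 236.236 / 28 = 8.437 MeV

8.437 MeV/nucleon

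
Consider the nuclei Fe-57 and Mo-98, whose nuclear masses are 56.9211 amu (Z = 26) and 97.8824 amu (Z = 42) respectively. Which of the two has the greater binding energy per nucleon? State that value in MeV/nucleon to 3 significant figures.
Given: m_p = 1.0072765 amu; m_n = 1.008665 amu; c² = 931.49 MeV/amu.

Fe-57: Σm = 26(1.0072765) + 31(1.008665) = 57.4578040 amu; Δm = 0.5367040 amu; E_B = 499.93 MeV; E_B/A = 8.771 MeV
Mo-98: Σm = 42(1.0072765) + 56(1.008665) = 98.7908530 amu; Δm = 0.9084530 amu; E_B = 846.21 MeV; E_B/A = 8.6348 MeV
Fe-57 has the higher binding energy per nucleon, so it is the more tightly bound nucleus.

Fe-57; 8.77 MeV/nucleon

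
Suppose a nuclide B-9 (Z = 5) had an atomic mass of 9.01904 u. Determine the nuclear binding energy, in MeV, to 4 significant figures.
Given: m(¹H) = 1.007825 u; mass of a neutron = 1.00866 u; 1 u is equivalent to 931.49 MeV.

50.98 MeV

The nucleus contains 5 protons and 9 − 5 = 4 neutrons.
Mass of separated nucleons = 5(1.007825) + 4(1.00866) = 5.039125 + 4.03464 = 9.073765 u
Δm = 9.073765 − 9.01904 = 0.054725 u
Binding energy = Δm·c² = 0.054725 × 931.49 MeV/u = 50.9758 MeV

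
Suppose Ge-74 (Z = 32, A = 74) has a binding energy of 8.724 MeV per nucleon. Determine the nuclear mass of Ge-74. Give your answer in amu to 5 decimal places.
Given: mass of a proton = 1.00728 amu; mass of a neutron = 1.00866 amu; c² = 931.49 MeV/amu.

73.90362 amu

Total binding energy = 74 × 8.724 = 645.576 MeV
Mass defect = 645.576 MeV / (931.49 MeV/amu) = 0.6930574 amu
Constituent mass = 32(1.00728) + 42(1.00866) = 74.59668 amu
Nuclear mass = 74.59668 − 0.6930574 = 73.9036226 amu ≈ 73.90362 amu (to 5 decimal places)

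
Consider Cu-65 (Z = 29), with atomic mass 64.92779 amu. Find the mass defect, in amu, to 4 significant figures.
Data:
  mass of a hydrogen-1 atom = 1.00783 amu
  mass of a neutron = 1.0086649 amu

Mass of separated nucleons = 29(1.00783) + 36(1.0086649) = 29.22707 + 36.3119364 = 65.5390064 amu
Mass defect Δm = 65.5390064 − 64.92779 = 0.6112164 amu

0.6112 amu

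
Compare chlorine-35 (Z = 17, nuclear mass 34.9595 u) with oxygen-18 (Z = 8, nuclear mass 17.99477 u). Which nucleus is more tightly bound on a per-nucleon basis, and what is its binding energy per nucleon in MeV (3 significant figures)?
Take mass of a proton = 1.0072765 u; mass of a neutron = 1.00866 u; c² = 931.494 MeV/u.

chlorine-35; 8.52 MeV/nucleon

chlorine-35: Σm = 17(1.0072765) + 18(1.00866) = 35.2795805 u; Δm = 0.3200805 u; E_B = 298.15 MeV; E_B/A = 8.519 MeV
oxygen-18: Σm = 8(1.0072765) + 10(1.00866) = 18.1448120 u; Δm = 0.1500420 u; E_B = 139.763 MeV; E_B/A = 7.7646 MeV
chlorine-35 has the higher binding energy per nucleon, so it is the more tightly bound nucleus.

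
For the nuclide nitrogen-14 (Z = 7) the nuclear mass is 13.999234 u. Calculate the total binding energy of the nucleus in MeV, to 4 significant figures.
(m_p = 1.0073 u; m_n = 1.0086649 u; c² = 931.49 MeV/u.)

104.8 MeV

Z = 7, so N = A − Z = 14 − 7 = 7.
Mass of separated nucleons = 7(1.0073) + 7(1.0086649) = 7.0511 + 7.0606543 = 14.1117543 u
Mass defect Δm = 14.1117543 − 13.999234 = 0.1125203 u
Binding energy = Δm·c² = 0.1125203 × 931.49 MeV/u = 104.812 MeV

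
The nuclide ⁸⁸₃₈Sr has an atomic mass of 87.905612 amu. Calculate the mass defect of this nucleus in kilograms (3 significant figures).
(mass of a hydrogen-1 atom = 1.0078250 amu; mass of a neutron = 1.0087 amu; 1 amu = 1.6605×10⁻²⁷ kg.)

Total constituent mass: 38 × 1.0078250 + 50 × 1.0087 = 88.7323500 amu
The mass defect is 88.7323500 − 87.905612 = 0.8267380 amu.
In SI units: 0.8267380 amu × 1.6605×10⁻²⁷ kg/amu = 1.3728e-27 kg

1.37e-27 kg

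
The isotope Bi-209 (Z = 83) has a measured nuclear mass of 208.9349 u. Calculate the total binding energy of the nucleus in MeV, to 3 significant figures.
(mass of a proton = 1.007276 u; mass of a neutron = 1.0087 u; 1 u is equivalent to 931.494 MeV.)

1640 MeV

With 83 protons and 126 neutrons (A = 209):
Mass of separated nucleons = 83(1.007276) + 126(1.0087) = 83.603908 + 127.0962 = 210.700108 u
Mass defect Δm = 210.700108 − 208.9349 = 1.765208 u
Converting to energy: 1.765208 u × 931.494 MeV/u = 1644.28 MeV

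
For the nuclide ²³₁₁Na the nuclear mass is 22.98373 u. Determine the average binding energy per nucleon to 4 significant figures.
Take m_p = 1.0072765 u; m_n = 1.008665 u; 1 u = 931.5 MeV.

Z = 11, so N = A − Z = 23 − 11 = 12.
Σm = 11·m_p + 12·m_n = 11.0800415 + 12.103980 = 23.1840215 u
Mass defect Δm = 23.1840215 − 22.98373 = 0.2002915 u
E_B = 0.2002915 × 931.5 = 186.572 MeV
Per nucleon: 186.572 / 23 = 8.112 MeV

8.112 MeV/nucleon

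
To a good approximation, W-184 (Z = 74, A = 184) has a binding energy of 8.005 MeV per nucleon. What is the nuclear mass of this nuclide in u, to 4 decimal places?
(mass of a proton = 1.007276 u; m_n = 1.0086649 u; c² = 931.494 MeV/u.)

183.9103 u

Total binding energy = 184 × 8.005 = 1472.920 MeV
Mass defect = 1472.920 MeV / (931.494 MeV/u) = 1.581245 u
Constituent mass = 74(1.007276) + 110(1.0086649) = 185.4915630 u
Nuclear mass = 185.4915630 − 1.581245 = 183.9103180 u ≈ 183.9103 u (to 4 decimal places)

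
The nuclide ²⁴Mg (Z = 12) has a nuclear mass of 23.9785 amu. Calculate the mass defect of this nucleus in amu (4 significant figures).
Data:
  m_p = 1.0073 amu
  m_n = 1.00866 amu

The nucleus contains 12 protons and 24 − 12 = 12 neutrons.
Σm = 12·m_p + 12·m_n = 12.0876 + 12.10392 = 24.19152 amu
Δm = 24.19152 − 23.9785 = 0.21302 amu

0.2130 amu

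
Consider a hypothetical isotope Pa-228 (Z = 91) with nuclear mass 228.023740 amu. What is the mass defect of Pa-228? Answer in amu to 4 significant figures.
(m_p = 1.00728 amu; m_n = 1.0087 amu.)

1.831 amu

Z = 91, so N = A − Z = 228 − 91 = 137.
Mass of separated nucleons = 91(1.00728) + 137(1.0087) = 91.66248 + 138.1919 = 229.85438 amu
Mass defect Δm = 229.85438 − 228.023740 = 1.830640 amu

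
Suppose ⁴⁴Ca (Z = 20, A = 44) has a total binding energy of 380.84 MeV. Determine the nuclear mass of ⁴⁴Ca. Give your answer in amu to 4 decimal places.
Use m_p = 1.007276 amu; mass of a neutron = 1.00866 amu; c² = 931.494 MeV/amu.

43.9445 amu

Mass defect = 380.84 MeV / (931.494 MeV/amu) = 0.408849 amu
Constituent mass = 20(1.007276) + 24(1.00866) = 44.353360 amu
Nuclear mass = 44.353360 − 0.408849 = 43.944511 amu ≈ 43.9445 amu (to 4 decimal places)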